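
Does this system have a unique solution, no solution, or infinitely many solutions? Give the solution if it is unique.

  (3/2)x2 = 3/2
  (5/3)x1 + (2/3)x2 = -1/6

Row-reduce the augmented matrix:
Swap R1 and R2.
R1 ← R1 / (5/3).
R2 ← R2 / (3/2).
R1 ← R1 − 2/5·R2.
Reading off the reduced rows gives x1 = -1/2, x2 = 1.

x1 = -1/2, x2 = 1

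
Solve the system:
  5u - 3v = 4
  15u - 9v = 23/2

no solution

Row-reduce:
R1 ← R1 / (5).
R2 ← R2 − 15·R1.
Row 2 reduces to 0 = -1/2, a contradiction. The system is inconsistent.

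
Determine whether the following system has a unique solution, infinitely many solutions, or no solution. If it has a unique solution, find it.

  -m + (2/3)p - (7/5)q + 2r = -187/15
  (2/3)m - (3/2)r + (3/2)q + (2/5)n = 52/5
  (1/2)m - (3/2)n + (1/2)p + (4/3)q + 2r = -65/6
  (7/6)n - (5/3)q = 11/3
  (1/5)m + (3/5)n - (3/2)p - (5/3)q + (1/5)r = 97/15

m = 3, n = 6, p = -4, q = 2, r = -2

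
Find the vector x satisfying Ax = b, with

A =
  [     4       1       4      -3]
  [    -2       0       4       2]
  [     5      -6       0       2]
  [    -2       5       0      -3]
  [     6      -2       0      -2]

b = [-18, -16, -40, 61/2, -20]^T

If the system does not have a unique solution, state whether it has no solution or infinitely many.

no solution

Row-reduce:
R1 ← R1 / (4).
R2 ← R2 + 2·R1.
R3 ← R3 − 5·R1.
R4 ← R4 + 2·R1.
R5 ← R5 − 6·R1.
R2 ← R2 / (1/2).
R1 ← R1 − 1/4·R2.
R3 ← R3 + 29/4·R2.
R4 ← R4 − 11/2·R2.
R5 ← R5 + 7/2·R2.
R3 ← R3 / (82).
R1 ← R1 + 2·R3.
R2 ← R2 − 12·R3.
R4 ← R4 + 64·R3.
R5 ← R5 − 36·R3.
R4 ← R4 / (6/41).
R1 ← R1 + 28/41·R4.
R2 ← R2 + 37/41·R4.
R3 ← R3 − 13/82·R4.
R5 ← R5 − 12/41·R4.
Row 5 reduces to 0 = -1, a contradiction. The system is inconsistent.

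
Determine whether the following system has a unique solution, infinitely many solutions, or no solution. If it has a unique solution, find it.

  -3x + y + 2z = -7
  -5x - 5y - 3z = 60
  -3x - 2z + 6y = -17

Row-reduce the augmented matrix:
R1 ← R1 / (-3).
R2 ← R2 + 5·R1.
R3 ← R3 + 3·R1.
R2 ← R2 / (-20/3).
R1 ← R1 + 1/3·R2.
R3 ← R3 − 5·R2.
R3 ← R3 / (-35/4).
R1 ← R1 + 7/20·R3.
R2 ← R2 − 19/20·R3.
Reading off the reduced rows gives x = -3, y = -6, z = -5.

x = -3, y = -6, z = -5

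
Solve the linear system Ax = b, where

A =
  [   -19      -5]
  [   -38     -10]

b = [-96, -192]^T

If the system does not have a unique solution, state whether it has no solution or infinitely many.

infinitely many solutions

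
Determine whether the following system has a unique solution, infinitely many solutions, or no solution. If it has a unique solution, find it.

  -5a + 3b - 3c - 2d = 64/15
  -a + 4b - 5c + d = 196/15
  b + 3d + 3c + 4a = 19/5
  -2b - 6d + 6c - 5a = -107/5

a = -3/5, b = 6/5, c = -1, d = 8/3

Row-reduce the augmented matrix:
R1 ← R1 / (-5).
R2 ← R2 + 1·R1.
R3 ← R3 − 4·R1.
R4 ← R4 + 5·R1.
R2 ← R2 / (17/5).
R1 ← R1 + 3/5·R2.
R3 ← R3 − 17/5·R2.
R4 ← R4 + 5·R2.
R3 ← R3 / (5).
R1 ← R1 + 3/17·R3.
R2 ← R2 + 22/17·R3.
R4 ← R4 − 43/17·R3.
R4 ← R4 / (-33/17).
R1 ← R1 − 11/17·R4.
R2 ← R2 − 7/17·R4.
Reading off the reduced rows gives a = -3/5, b = 6/5, c = -1, d = 8/3.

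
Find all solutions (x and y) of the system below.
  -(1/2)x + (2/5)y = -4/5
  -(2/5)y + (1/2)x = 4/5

infinitely many solutions

Row-reduce:
R1 ← R1 / (-1/2).
R2 ← R2 − 1/2·R1.
Rank is 1 with 2 unknowns, leaving y free.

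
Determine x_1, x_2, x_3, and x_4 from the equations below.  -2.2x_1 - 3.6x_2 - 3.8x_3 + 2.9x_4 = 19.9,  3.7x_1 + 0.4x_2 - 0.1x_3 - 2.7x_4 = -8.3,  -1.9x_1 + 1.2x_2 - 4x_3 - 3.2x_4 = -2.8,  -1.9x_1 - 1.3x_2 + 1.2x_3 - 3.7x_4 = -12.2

x_1 = 0, x_2 = -1, x_3 = -2, x_4 = 3

Row-reduce the augmented matrix:
R1 ← R1 / (-11/5).
R2 ← R2 − 37/10·R1.
R3 ← R3 + 19/10·R1.
R4 ← R4 + 19/10·R1.
R2 ← R2 / (-311/55).
R1 ← R1 − 18/11·R2.
R3 ← R3 − 237/55·R2.
R4 ← R4 − 199/110·R2.
R3 ← R3 / (-17617/3110).
R1 ← R1 + 47/311·R3.
R2 ← R2 − 357/311·R3.
R4 ← R4 − 748/311·R3.
R4 ← R4 / (-5091713/704680).
R1 ← R1 + 10221/17617·R4.
R2 ← R2 + 84901/70468·R4.
R3 ← R3 − 12581/17617·R4.
Reading off the reduced rows gives x_1 = 0, x_2 = -1, x_3 = -2, x_4 = 3.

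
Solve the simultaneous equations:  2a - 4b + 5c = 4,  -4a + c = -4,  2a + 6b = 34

a = 2, b = 5, c = 4

Row-reduce the augmented matrix:
R1 ← R1 / (2).
R2 ← R2 + 4·R1.
R3 ← R3 − 2·R1.
R2 ← R2 / (-8).
R1 ← R1 + 2·R2.
R3 ← R3 − 10·R2.
R3 ← R3 / (35/4).
R1 ← R1 + 1/4·R3.
R2 ← R2 + 11/8·R3.
Reading off the reduced rows gives a = 2, b = 5, c = 4.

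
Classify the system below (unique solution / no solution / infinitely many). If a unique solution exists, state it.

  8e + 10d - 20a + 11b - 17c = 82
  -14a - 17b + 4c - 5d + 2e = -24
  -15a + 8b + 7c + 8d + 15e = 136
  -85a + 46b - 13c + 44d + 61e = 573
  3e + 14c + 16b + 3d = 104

no solution

Row-reduce:
R1 ← R1 / (-20).
R2 ← R2 + 14·R1.
R3 ← R3 + 15·R1.
R4 ← R4 + 85·R1.
R2 ← R2 / (-247/10).
R1 ← R1 + 11/20·R2.
R3 ← R3 + 1/4·R2.
R4 ← R4 + 3/4·R2.
R5 ← R5 − 16·R2.
R3 ← R3 / (9677/494).
R1 ← R1 − 245/494·R3.
R2 ← R2 + 159/247·R3.
R4 ← R4 − 29031/494·R3.
R5 ← R5 − 6002/247·R3.
Swap R4 and R5.
R4 ← R4 / (-53651/9677).
R1 ← R1 + 2405/9677·R4.
R2 ← R2 − 4899/9677·R4.
R3 ← R3 − 307/9677·R4.
Row 5 reduces to 0 = 1, a contradiction. The system is inconsistent.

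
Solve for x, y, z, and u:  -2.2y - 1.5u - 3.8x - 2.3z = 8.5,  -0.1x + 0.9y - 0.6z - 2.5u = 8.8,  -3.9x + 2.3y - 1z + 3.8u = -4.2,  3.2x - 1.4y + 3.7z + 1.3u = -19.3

x = 1, y = 1, z = -5, u = -2

Row-reduce the augmented matrix:
R1 ← R1 / (-19/5).
R2 ← R2 + 1/10·R1.
R3 ← R3 + 39/10·R1.
R4 ← R4 − 16/5·R1.
R2 ← R2 / (91/95).
R1 ← R1 − 11/19·R2.
R3 ← R3 − 433/95·R2.
R4 ← R4 + 309/95·R2.
R3 ← R3 / (1787/455).
R1 ← R1 − 339/364·R3.
R2 ← R2 + 205/364·R3.
R4 ← R4 + 25/364·R3.
R4 ← R4 / (-573271/71480).
R1 ← R1 + 30887/14296·R4.
R2 ← R2 + 1775/14296·R4.
R3 ← R3 − 15513/3574·R4.
Reading off the reduced rows gives x = 1, y = 1, z = -5, u = -2.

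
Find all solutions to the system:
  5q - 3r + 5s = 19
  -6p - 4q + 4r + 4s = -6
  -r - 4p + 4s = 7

Row-reduce:
Swap R1 and R2.
R1 ← R1 / (-6).
R3 ← R3 + 4·R1.
R2 ← R2 / (5).
R1 ← R1 − 2/3·R2.
R3 ← R3 − 8/3·R2.
R3 ← R3 / (-31/15).
R1 ← R1 + 4/15·R3.
R2 ← R2 + 3/5·R3.
Rank is 3 with 4 unknowns, leaving s free.

infinitely many solutions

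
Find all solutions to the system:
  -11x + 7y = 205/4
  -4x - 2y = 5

Row-reduce the augmented matrix:
R1 ← R1 / (-11).
R2 ← R2 + 4·R1.
R2 ← R2 / (-50/11).
R1 ← R1 + 7/11·R2.
Reading off the reduced rows gives x = -11/4, y = 3.

x = -11/4, y = 3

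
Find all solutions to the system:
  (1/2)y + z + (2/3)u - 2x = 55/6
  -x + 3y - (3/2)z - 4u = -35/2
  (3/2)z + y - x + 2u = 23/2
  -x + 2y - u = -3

infinitely many solutions

Row-reduce:
R1 ← R1 / (-2).
R2 ← R2 + 1·R1.
R3 ← R3 + 1·R1.
R4 ← R4 + 1·R1.
R2 ← R2 / (11/4).
R1 ← R1 + 1/4·R2.
R3 ← R3 − 3/4·R2.
R4 ← R4 − 7/4·R2.
R3 ← R3 / (17/11).
R1 ← R1 + 15/22·R3.
R2 ← R2 + 8/11·R3.
R4 ← R4 − 17/22·R3.
Rank is 3 with 4 unknowns, leaving u free.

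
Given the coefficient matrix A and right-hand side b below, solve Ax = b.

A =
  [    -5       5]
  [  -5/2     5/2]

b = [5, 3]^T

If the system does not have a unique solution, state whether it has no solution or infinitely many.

Row-reduce:
R1 ← R1 / (-5).
R2 ← R2 + 5/2·R1.
Row 2 reduces to 0 = 1/2, a contradiction. The system is inconsistent.

no solution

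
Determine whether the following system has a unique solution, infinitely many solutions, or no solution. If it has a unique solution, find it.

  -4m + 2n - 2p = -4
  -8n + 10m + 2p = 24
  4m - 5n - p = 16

Row-reduce:
R1 ← R1 / (-4).
R2 ← R2 − 10·R1.
R3 ← R3 − 4·R1.
R2 ← R2 / (-3).
R1 ← R1 + 1/2·R2.
R3 ← R3 + 3·R2.
Row 3 reduces to 0 = -2, a contradiction. The system is inconsistent.

no solution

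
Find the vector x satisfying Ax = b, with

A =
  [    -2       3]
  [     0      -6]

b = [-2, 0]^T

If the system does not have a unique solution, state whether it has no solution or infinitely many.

Row-reduce the augmented matrix:
R1 ← R1 / (-2).
R2 ← R2 / (-6).
R1 ← R1 + 3/2·R2.
Reading off the reduced rows gives x_1 = 1, x_2 = 0.

x_1 = 1, x_2 = 0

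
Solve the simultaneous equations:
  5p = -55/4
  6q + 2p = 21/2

Row-reduce the augmented matrix:
R1 ← R1 / (5).
R2 ← R2 − 2·R1.
R2 ← R2 / (6).
Reading off the reduced rows gives p = -11/4, q = 8/3.

p = -11/4, q = 8/3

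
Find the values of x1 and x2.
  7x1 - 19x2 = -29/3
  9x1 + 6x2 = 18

Row-reduce the augmented matrix:
R1 ← R1 / (7).
R2 ← R2 − 9·R1.
R2 ← R2 / (213/7).
R1 ← R1 + 19/7·R2.
Reading off the reduced rows gives x1 = 4/3, x2 = 1.

x1 = 4/3, x2 = 1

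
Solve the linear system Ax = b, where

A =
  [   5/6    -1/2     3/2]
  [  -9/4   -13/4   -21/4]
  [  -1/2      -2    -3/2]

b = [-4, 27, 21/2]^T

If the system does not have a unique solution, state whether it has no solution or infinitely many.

infinitely many solutions

Row-reduce:
R1 ← R1 / (5/6).
R2 ← R2 + 9/4·R1.
R3 ← R3 + 1/2·R1.
R2 ← R2 / (-23/5).
R1 ← R1 + 3/5·R2.
R3 ← R3 + 23/10·R2.
Rank is 2 with 3 unknowns, leaving x_3 free.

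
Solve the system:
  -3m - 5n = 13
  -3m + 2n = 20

Row-reduce the augmented matrix:
R1 ← R1 / (-3).
R2 ← R2 + 3·R1.
R2 ← R2 / (7).
R1 ← R1 − 5/3·R2.
Reading off the reduced rows gives m = -6, n = 1.

m = -6, n = 1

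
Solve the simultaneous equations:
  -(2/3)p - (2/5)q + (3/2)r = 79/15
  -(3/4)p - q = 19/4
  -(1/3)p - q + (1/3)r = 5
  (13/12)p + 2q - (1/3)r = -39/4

p = -1, q = -4, r = 2

Row-reduce the augmented matrix:
R1 ← R1 / (-2/3).
R2 ← R2 + 3/4·R1.
R3 ← R3 + 1/3·R1.
R4 ← R4 − 13/12·R1.
R2 ← R2 / (-11/20).
R1 ← R1 − 3/5·R2.
R3 ← R3 + 4/5·R2.
R4 ← R4 − 27/20·R2.
R3 ← R3 / (269/132).
R1 ← R1 + 45/11·R3.
R2 ← R2 − 135/44·R3.
R4 ← R4 + 269/132·R3.
R4 reduces to 0 = 0, so the extra equation is consistent.
Reading off the reduced rows gives p = -1, q = -4, r = 2.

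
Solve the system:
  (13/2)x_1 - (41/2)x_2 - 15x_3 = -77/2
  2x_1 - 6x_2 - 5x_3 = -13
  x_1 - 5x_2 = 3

no solution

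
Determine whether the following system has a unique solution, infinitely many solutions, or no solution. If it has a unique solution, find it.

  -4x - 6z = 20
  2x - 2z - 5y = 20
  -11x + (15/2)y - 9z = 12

Row-reduce:
R1 ← R1 / (-4).
R2 ← R2 − 2·R1.
R3 ← R3 + 11·R1.
R2 ← R2 / (-5).
R3 ← R3 − 15/2·R2.
Row 3 reduces to 0 = 2, a contradiction. The system is inconsistent.

no solution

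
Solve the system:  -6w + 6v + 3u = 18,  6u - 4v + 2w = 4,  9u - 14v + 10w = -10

Row-reduce:
R1 ← R1 / (3).
R2 ← R2 − 6·R1.
R3 ← R3 − 9·R1.
R2 ← R2 / (-16).
R1 ← R1 − 2·R2.
R3 ← R3 + 32·R2.
Rank is 2 with 3 unknowns, leaving w free.

infinitely many solutions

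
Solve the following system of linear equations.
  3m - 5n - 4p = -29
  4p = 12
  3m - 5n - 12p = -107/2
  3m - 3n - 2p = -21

Row-reduce:
R1 ← R1 / (3).
R3 ← R3 − 3·R1.
R4 ← R4 − 3·R1.
Swap R2 and R4.
R2 ← R2 / (2).
R1 ← R1 + 5/3·R2.
R3 ← R3 / (-8).
R1 ← R1 − 1/3·R3.
R2 ← R2 − 1·R3.
R4 ← R4 − 4·R3.
Row 4 reduces to 0 = -1/4, a contradiction. The system is inconsistent.

no solution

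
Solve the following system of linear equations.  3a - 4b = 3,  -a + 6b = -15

a = -3, b = -3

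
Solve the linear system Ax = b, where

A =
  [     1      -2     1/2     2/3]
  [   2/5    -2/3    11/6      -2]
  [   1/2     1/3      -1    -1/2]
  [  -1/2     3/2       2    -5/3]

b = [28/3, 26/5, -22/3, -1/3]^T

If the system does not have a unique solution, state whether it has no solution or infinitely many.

x_1 = -2, x_2 = -4, x_3 = 4, x_4 = 2

Row-reduce the augmented matrix:
R2 ← R2 − 2/5·R1.
R3 ← R3 − 1/2·R1.
R4 ← R4 + 1/2·R1.
R2 ← R2 / (2/15).
R1 ← R1 + 2·R2.
R3 ← R3 − 4/3·R2.
R4 ← R4 − 1/2·R2.
R3 ← R3 / (-211/12).
R1 ← R1 − 25·R3.
R2 ← R2 − 49/4·R3.
R4 ← R4 + 31/8·R3.
R4 ← R4 / (5963/2532).
R1 ← R1 + 1450/633·R4.
R2 ← R2 + 755/422·R4.
R3 ← R3 + 262/211·R4.
Reading off the reduced rows gives x_1 = -2, x_2 = -4, x_3 = 4, x_4 = 2.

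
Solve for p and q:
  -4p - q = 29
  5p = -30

p = -6, q = -5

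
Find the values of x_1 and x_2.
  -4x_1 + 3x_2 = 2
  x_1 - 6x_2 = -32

x_1 = 4, x_2 = 6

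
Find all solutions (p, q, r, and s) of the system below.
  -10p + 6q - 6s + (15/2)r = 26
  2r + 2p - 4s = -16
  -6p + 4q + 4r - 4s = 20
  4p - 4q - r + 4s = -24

Row-reduce:
R1 ← R1 / (-10).
R2 ← R2 − 2·R1.
R3 ← R3 + 6·R1.
R4 ← R4 − 4·R1.
R2 ← R2 / (6/5).
R1 ← R1 + 3/5·R2.
R3 ← R3 − 2/5·R2.
R4 ← R4 + 8/5·R2.
R3 ← R3 / (-5/3).
R1 ← R1 − 1·R3.
R2 ← R2 − 35/12·R3.
R4 ← R4 − 20/3·R3.
Row 4 reduces to 0 = 4, a contradiction. The system is inconsistent.

no solution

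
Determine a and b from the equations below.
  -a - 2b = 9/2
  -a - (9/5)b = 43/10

a = -5/2, b = -1

From equation 1: a = -9/2 − 2·b.
Substitute into equation 2 and solve: b = -1.
Then a = -5/2.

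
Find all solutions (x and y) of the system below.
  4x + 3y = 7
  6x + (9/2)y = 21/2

infinitely many solutions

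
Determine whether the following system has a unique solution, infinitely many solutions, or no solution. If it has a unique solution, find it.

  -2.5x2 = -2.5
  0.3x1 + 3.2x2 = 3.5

x1 = 1, x2 = 1

Row-reduce the augmented matrix:
Swap R1 and R2.
R1 ← R1 / (3/10).
R2 ← R2 / (-5/2).
R1 ← R1 − 32/3·R2.
Reading off the reduced rows gives x1 = 1, x2 = 1.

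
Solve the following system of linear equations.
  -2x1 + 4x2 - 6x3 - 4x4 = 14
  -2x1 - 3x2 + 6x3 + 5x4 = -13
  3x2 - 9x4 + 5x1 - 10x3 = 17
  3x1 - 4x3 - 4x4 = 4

infinitely many solutions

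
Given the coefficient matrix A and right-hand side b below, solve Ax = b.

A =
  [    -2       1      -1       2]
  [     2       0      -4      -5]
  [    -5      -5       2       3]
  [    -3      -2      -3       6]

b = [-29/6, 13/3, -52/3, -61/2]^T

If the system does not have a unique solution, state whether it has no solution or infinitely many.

Row-reduce the augmented matrix:
R1 ← R1 / (-2).
R2 ← R2 − 2·R1.
R3 ← R3 + 5·R1.
R4 ← R4 + 3·R1.
R1 ← R1 + 1/2·R2.
R3 ← R3 + 15/2·R2.
R4 ← R4 + 7/2·R2.
R3 ← R3 / (-33).
R1 ← R1 + 2·R3.
R2 ← R2 + 5·R3.
R4 ← R4 + 19·R3.
R4 ← R4 / (218/33).
R1 ← R1 + 67/66·R4.
R2 ← R2 − 47/66·R4.
R3 ← R3 − 49/66·R4.
Reading off the reduced rows gives x_1 = -1/3, x_2 = 3, x_3 = 5/2, x_4 = -3.

x_1 = -1/3, x_2 = 3, x_3 = 5/2, x_4 = -3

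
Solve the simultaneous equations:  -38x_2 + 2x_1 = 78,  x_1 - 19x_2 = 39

Row-reduce:
R1 ← R1 / (2).
R2 ← R2 − 1·R1.
Rank is 1 with 2 unknowns, leaving x_2 free.

infinitely many solutions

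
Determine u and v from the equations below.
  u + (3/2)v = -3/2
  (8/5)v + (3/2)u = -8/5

u = 0, v = -1

From equation 1: u = -3/2 − 3/2·v.
Substitute into equation 2 and solve: v = -1.
Then u = 0.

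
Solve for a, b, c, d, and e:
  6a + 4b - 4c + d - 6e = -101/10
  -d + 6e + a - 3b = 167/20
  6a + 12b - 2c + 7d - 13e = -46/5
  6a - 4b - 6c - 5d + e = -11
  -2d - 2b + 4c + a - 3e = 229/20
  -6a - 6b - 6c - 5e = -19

a = 7/4, b = -2, c = 3, d = 12/5, e = 1/2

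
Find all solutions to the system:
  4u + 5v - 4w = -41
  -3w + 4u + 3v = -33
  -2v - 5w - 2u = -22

u = -3, v = -1, w = 6

Row-reduce the augmented matrix:
R1 ← R1 / (4).
R2 ← R2 − 4·R1.
R3 ← R3 + 2·R1.
R2 ← R2 / (-2).
R1 ← R1 − 5/4·R2.
R3 ← R3 − 1/2·R2.
R3 ← R3 / (-27/4).
R1 ← R1 + 3/8·R3.
R2 ← R2 + 1/2·R3.
Reading off the reduced rows gives u = -3, v = -1, w = 6.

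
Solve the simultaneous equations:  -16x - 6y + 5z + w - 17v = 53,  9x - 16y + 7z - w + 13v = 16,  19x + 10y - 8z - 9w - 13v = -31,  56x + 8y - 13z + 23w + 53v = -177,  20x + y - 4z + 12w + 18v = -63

Row-reduce:
R1 ← R1 / (-16).
R2 ← R2 − 9·R1.
R3 ← R3 − 19·R1.
R4 ← R4 − 56·R1.
R5 ← R5 − 20·R1.
R2 ← R2 / (-155/8).
R1 ← R1 − 3/8·R2.
R3 ← R3 − 23/8·R2.
R4 ← R4 + 13·R2.
R5 ← R5 + 13/2·R2.
R3 ← R3 / (-94/155).
R1 ← R1 + 19/155·R3.
R2 ← R2 + 157/310·R3.
R4 ← R4 + 323/155·R3.
R5 ← R5 + 323/310·R3.
R4 ← R4 / (5063/94).
R1 ← R1 − 143/94·R4.
R2 ← R2 − 1241/188·R4.
R3 ← R3 − 1221/94·R4.
R5 ← R5 − 5063/188·R4.
Row 5 reduces to 0 = -1, a contradiction. The system is inconsistent.

no solution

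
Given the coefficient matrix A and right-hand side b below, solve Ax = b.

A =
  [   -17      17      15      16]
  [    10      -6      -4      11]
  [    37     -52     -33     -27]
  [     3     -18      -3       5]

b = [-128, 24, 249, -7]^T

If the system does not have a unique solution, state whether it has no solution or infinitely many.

infinitely many solutions

Row-reduce:
R1 ← R1 / (-17).
R2 ← R2 − 10·R1.
R3 ← R3 − 37·R1.
R4 ← R4 − 3·R1.
R2 ← R2 / (4).
R1 ← R1 + 1·R2.
R3 ← R3 + 15·R2.
R4 ← R4 + 15·R2.
R3 ← R3 / (603/34).
R1 ← R1 − 11/34·R3.
R2 ← R2 − 41/34·R3.
R4 ← R4 − 603/34·R3.
Rank is 3 with 4 unknowns, leaving x_4 free.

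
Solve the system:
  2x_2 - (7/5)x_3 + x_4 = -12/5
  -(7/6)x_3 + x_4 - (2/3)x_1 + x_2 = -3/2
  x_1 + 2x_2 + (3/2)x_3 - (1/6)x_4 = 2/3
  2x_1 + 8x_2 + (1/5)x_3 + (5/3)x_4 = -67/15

Row-reduce:
Swap R1 and R2.
R1 ← R1 / (-2/3).
R3 ← R3 − 1·R1.
R4 ← R4 − 2·R1.
R2 ← R2 / (2).
R1 ← R1 + 3/2·R2.
R3 ← R3 − 7/2·R2.
R4 ← R4 − 11·R2.
R3 ← R3 / (11/5).
R1 ← R1 − 7/10·R3.
R2 ← R2 + 7/10·R3.
R4 ← R4 − 22/5·R3.
Row 4 reduces to 0 = -1, a contradiction. The system is inconsistent.

no solution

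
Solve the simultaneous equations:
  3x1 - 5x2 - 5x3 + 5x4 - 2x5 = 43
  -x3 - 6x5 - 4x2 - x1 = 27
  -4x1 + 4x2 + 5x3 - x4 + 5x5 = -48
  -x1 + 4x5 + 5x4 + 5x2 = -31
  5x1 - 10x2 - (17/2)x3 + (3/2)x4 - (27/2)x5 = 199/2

no solution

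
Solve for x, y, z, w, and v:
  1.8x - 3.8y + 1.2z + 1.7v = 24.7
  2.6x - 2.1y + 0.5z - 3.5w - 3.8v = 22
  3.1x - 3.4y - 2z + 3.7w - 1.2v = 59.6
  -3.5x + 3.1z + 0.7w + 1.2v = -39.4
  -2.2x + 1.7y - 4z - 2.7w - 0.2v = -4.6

Row-reduce the augmented matrix:
R1 ← R1 / (9/5).
R2 ← R2 − 13/5·R1.
R3 ← R3 − 31/10·R1.
R4 ← R4 + 7/2·R1.
R5 ← R5 + 11/5·R1.
R2 ← R2 / (61/18).
R1 ← R1 + 19/9·R2.
R3 ← R3 − 283/90·R2.
R4 ← R4 + 133/18·R2.
R5 ← R5 + 53/18·R2.
R3 ← R3 / (-8913/3050).
R1 ← R1 + 31/305·R3.
R2 ← R2 + 111/305·R3.
R4 ← R4 − 837/305·R3.
R5 ← R5 + 2199/610·R3.
R4 ← R4 / (-6044/14855).
R1 ← R1 + 21587/8913·R4.
R2 ← R2 + 5639/2971·R4.
R3 ← R3 + 21190/8913·R4.
R5 ← R5 + 212596/14855·R4.
R5 ← R5 / (3932631/15110).
R1 ← R1 − 3045239/72528·R5.
R2 ← R2 − 802851/24176·R5.
R3 ← R3 − 1580987/36264·R5.
R4 ← R4 − 449167/24176·R5.
Reading off the reduced rows gives x = 6, y = -6, z = -6, w = 2, v = -1.

x = 6, y = -6, z = -6, w = 2, v = -1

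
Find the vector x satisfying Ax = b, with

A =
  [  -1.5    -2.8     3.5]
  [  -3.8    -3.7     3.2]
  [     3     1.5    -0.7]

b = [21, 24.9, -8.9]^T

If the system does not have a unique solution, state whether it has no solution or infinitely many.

x_1 = 0, x_2 = -5, x_3 = 2

Row-reduce the augmented matrix:
R1 ← R1 / (-3/2).
R2 ← R2 + 19/5·R1.
R3 ← R3 − 3·R1.
R2 ← R2 / (509/150).
R1 ← R1 − 28/15·R2.
R3 ← R3 + 41/10·R2.
R3 ← R3 / (-2783/5090).
R1 ← R1 − 399/509·R3.
R2 ← R2 + 850/509·R3.
Reading off the reduced rows gives x_1 = 0, x_2 = -5, x_3 = 2.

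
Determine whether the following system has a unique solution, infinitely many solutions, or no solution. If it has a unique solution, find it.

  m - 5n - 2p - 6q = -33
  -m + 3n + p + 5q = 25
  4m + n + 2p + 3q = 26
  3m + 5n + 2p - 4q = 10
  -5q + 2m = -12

no solution

Row-reduce:
R2 ← R2 + 1·R1.
R3 ← R3 − 4·R1.
R4 ← R4 − 3·R1.
R5 ← R5 − 2·R1.
R2 ← R2 / (-2).
R1 ← R1 + 5·R2.
R3 ← R3 − 21·R2.
R4 ← R4 − 20·R2.
R5 ← R5 − 10·R2.
R3 ← R3 / (-1/2).
R1 ← R1 − 1/2·R3.
R2 ← R2 − 1/2·R3.
R4 ← R4 + 2·R3.
R5 ← R5 + 1·R3.
R4 ← R4 / (-62).
R1 ← R1 − 13·R4.
R2 ← R2 − 17·R4.
R3 ← R3 + 33·R4.
R5 ← R5 + 31·R4.
Row 5 reduces to 0 = -1/2, a contradiction. The system is inconsistent.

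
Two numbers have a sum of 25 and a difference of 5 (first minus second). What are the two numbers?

first number: 15, second number: 10

Let x = first number, y = second number.
  x + y = 25
  x - y = 5
Row-reduce the augmented matrix:
R2 ← R2 − 1·R1.
R2 ← R2 / (-2).
R1 ← R1 − 1·R2.
Reading off the reduced rows gives x = 15, y = 10.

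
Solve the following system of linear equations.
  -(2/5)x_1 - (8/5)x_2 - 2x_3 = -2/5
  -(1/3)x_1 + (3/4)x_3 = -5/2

Row-reduce:
R1 ← R1 / (-2/5).
R2 ← R2 + 1/3·R1.
R2 ← R2 / (4/3).
R1 ← R1 − 4·R2.
Rank is 2 with 3 unknowns, leaving x_3 free.

infinitely many solutions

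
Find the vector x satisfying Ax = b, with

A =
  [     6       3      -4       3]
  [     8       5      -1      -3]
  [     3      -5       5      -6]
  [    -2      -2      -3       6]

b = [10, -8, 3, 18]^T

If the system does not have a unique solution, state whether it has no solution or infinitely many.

Row-reduce:
R1 ← R1 / (6).
R2 ← R2 − 8·R1.
R3 ← R3 − 3·R1.
R4 ← R4 + 2·R1.
R1 ← R1 − 1/2·R2.
R3 ← R3 + 13/2·R2.
R4 ← R4 + 1·R2.
R3 ← R3 / (211/6).
R1 ← R1 + 17/6·R3.
R2 ← R2 − 13/3·R3.
Rank is 3 with 4 unknowns, leaving x_4 free.

infinitely many solutions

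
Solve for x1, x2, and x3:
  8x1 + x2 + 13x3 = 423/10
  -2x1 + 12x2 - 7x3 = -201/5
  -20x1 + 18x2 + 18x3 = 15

Row-reduce the augmented matrix:
R1 ← R1 / (8).
R2 ← R2 + 2·R1.
R3 ← R3 + 20·R1.
R2 ← R2 / (49/4).
R1 ← R1 − 1/8·R2.
R3 ← R3 − 41/2·R2.
R3 ← R3 / (2782/49).
R1 ← R1 − 163/98·R3.
R2 ← R2 + 15/49·R3.
Reading off the reduced rows gives x1 = 3/5, x2 = -3/2, x3 = 3.

x1 = 3/5, x2 = -3/2, x3 = 3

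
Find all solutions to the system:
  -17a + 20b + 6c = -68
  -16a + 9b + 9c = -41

Row-reduce:
R1 ← R1 / (-17).
R2 ← R2 + 16·R1.
R2 ← R2 / (-167/17).
R1 ← R1 + 20/17·R2.
Rank is 2 with 3 unknowns, leaving c free.

infinitely many solutions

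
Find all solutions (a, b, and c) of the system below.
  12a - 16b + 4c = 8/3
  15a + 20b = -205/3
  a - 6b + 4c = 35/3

a = -7/3, b = -5/3, c = 1

Row-reduce the augmented matrix:
R1 ← R1 / (12).
R2 ← R2 − 15·R1.
R3 ← R3 − 1·R1.
R2 ← R2 / (40).
R1 ← R1 + 4/3·R2.
R3 ← R3 + 14/3·R2.
R3 ← R3 / (37/12).
R1 ← R1 − 1/6·R3.
R2 ← R2 + 1/8·R3.
Reading off the reduced rows gives a = -7/3, b = -5/3, c = 1.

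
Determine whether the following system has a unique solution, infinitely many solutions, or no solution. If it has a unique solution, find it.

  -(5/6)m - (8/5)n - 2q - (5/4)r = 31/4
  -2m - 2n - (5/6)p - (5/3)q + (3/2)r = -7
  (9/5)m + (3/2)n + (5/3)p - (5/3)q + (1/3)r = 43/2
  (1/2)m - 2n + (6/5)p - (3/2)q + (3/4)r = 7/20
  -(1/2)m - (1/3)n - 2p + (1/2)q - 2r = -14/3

m = 0, n = 5, p = 3, q = -6, r = -3

Row-reduce the augmented matrix:
R1 ← R1 / (-5/6).
R2 ← R2 + 2·R1.
R3 ← R3 − 9/5·R1.
R4 ← R4 − 1/2·R1.
R5 ← R5 + 1/2·R1.
R2 ← R2 / (46/25).
R1 ← R1 − 48/25·R2.
R3 ← R3 + 489/250·R2.
R4 ← R4 + 74/25·R2.
R5 ← R5 − 47/75·R2.
R3 ← R3 / (431/552).
R1 ← R1 − 20/23·R3.
R2 ← R2 + 125/276·R3.
R4 ← R4 + 97/690·R3.
R5 ← R5 + 1421/828·R3.
R4 ← R4 / (8027/4310).
R1 ← R1 − 900/431·R4.
R2 ← R2 − 70/431·R4.
R3 ← R3 + 1466/431·R4.
R5 ← R5 + 13459/2586·R4.
R5 ← R5 / (11547347/481620).
R1 ← R1 + 232655/16054·R5.
R2 ← R2 − 25513/8027·R5.
R3 ← R3 − 412061/24081·R5.
R4 ← R4 − 496144/120405·R5.
Reading off the reduced rows gives m = 0, n = 5, p = 3, q = -6, r = -3.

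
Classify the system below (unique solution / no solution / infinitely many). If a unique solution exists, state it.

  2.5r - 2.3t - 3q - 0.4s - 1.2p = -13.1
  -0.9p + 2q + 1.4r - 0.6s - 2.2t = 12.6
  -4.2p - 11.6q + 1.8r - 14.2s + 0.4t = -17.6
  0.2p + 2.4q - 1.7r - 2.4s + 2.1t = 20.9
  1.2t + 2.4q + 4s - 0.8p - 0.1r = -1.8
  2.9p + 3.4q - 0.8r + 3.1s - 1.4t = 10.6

Row-reduce the augmented matrix:
R1 ← R1 / (-6/5).
R2 ← R2 + 9/10·R1.
R3 ← R3 + 21/5·R1.
R4 ← R4 − 1/5·R1.
R5 ← R5 + 4/5·R1.
R6 ← R6 − 29/10·R1.
R2 ← R2 / (17/4).
R1 ← R1 − 5/2·R2.
R3 ← R3 + 11/10·R2.
R4 ← R4 − 19/10·R2.
R5 ← R5 − 22/5·R2.
R6 ← R6 + 77/20·R2.
R3 ← R3 / (-3006/425).
R1 ← R1 + 92/51·R3.
R2 ← R2 + 19/170·R3.
R4 ← R4 + 2731/2550·R3.
R5 ← R5 + 3251/2550·R3.
R6 ← R6 − 12269/2550·R3.
R4 ← R4 / (-6901/18036).
R1 ← R1 − 17108/4509·R4.
R2 ← R2 − 799/6012·R4.
R3 ← R3 − 5473/3006·R4.
R5 ← R5 − 622103/90180·R4.
R6 ← R6 + 622103/90180·R4.
R5 ← R5 / (4751443/345050).
R1 ← R1 − 231106/34505·R5.
R2 ← R2 + 389/34505·R5.
R3 ← R3 − 69079/34505·R5.
R4 ← R4 + 60253/34505·R5.
R6 ← R6 + 4751443/345050·R5.
R6 reduces to 0 = 0, so the extra equation is consistent.
Reading off the reduced rows gives p = 4, q = 6, r = 6, s = -4, t = 3.

p = 4, q = 6, r = 6, s = -4, t = 3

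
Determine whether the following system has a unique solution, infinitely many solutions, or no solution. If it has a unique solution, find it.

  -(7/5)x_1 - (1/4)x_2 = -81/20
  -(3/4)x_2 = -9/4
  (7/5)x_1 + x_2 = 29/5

Row-reduce:
R1 ← R1 / (-7/5).
R3 ← R3 − 7/5·R1.
R2 ← R2 / (-3/4).
R1 ← R1 − 5/28·R2.
R3 ← R3 − 3/4·R2.
Row 3 reduces to 0 = -1/2, a contradiction. The system is inconsistent.

no solution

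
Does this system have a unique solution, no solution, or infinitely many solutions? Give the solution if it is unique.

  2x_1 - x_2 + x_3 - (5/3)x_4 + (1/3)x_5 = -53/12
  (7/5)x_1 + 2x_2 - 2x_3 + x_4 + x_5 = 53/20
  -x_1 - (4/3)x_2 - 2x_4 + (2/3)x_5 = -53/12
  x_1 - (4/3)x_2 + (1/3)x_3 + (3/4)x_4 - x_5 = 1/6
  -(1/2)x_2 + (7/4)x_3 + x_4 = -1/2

Row-reduce the augmented matrix:
R1 ← R1 / (2).
R2 ← R2 − 7/5·R1.
R3 ← R3 + 1·R1.
R4 ← R4 − 1·R1.
R2 ← R2 / (27/10).
R1 ← R1 + 1/2·R2.
R3 ← R3 + 11/6·R2.
R4 ← R4 + 5/6·R2.
R5 ← R5 + 1/2·R2.
R3 ← R3 / (-4/3).
R2 ← R2 + 1·R3.
R4 ← R4 + 1·R3.
R5 ← R5 − 5/4·R3.
R4 ← R4 / (1591/486).
R1 ← R1 + 35/81·R4.
R2 ← R2 − 197/108·R4.
R3 ← R3 − 331/324·R4.
R5 ← R5 − 161/1296·R4.
R5 ← R5 / (75609/50912).
R1 ← R1 − 165/3182·R5.
R2 ← R2 − 4487/12728·R5.
R3 ← R3 + 5197/12728·R5.
R4 ← R4 + 1891/3182·R5.
Reading off the reduced rows gives x_1 = -1/4, x_2 = 5/4, x_3 = -1/2, x_4 = 1, x_5 = -3/2.

x_1 = -1/4, x_2 = 5/4, x_3 = -1/2, x_4 = 1, x_5 = -3/2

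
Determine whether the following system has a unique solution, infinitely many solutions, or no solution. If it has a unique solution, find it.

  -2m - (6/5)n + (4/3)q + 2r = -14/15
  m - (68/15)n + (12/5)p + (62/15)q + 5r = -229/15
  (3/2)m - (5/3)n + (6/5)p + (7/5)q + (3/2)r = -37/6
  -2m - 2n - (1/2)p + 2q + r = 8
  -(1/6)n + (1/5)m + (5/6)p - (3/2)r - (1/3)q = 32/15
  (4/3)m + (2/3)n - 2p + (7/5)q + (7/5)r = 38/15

no solution

Row-reduce:
R1 ← R1 / (-2).
R2 ← R2 − 1·R1.
R3 ← R3 − 3/2·R1.
R4 ← R4 + 2·R1.
R5 ← R5 − 1/5·R1.
R6 ← R6 − 4/3·R1.
R2 ← R2 / (-77/15).
R1 ← R1 − 3/5·R2.
R3 ← R3 + 77/30·R2.
R4 ← R4 + 4/5·R2.
R5 ← R5 + 43/150·R2.
R6 ← R6 + 2/15·R2.
Swap R3 and R4.
R3 ← R3 / (-673/770).
R1 ← R1 − 108/385·R3.
R2 ← R2 + 36/77·R3.
R5 ← R5 − 8077/11550·R3.
R6 ← R6 + 794/385·R3.
Swap R4 and R5.
R4 ← R4 / (-16147/30285).
R1 ← R1 + 266/2019·R4.
R2 ← R2 + 600/673·R4.
R3 ← R3 − 188/2019·R4.
R6 ← R6 − 71359/30285·R4.
Swap R5 and R6.
R5 ← R5 / (-3354379/484410).
R1 ← R1 + 2150/16147·R5.
R2 ← R2 − 83790/16147·R5.
R3 ← R3 − 26772/16147·R5.
R4 ← R4 − 192813/32294·R5.
Row 6 reduces to 0 = 1, a contradiction. The system is inconsistent.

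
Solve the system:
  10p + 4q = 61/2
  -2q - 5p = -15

Row-reduce:
R1 ← R1 / (10).
R2 ← R2 + 5·R1.
Row 2 reduces to 0 = 1/4, a contradiction. The system is inconsistent.

no solution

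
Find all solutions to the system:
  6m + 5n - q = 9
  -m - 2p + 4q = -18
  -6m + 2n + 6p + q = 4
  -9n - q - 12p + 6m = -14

no solution

Row-reduce:
R1 ← R1 / (6).
R2 ← R2 + 1·R1.
R3 ← R3 + 6·R1.
R4 ← R4 − 6·R1.
R2 ← R2 / (5/6).
R1 ← R1 − 5/6·R2.
R3 ← R3 − 7·R2.
R4 ← R4 + 14·R2.
R3 ← R3 / (114/5).
R1 ← R1 − 2·R3.
R2 ← R2 + 12/5·R3.
R4 ← R4 + 228/5·R3.
Row 4 reduces to 0 = 3, a contradiction. The system is inconsistent.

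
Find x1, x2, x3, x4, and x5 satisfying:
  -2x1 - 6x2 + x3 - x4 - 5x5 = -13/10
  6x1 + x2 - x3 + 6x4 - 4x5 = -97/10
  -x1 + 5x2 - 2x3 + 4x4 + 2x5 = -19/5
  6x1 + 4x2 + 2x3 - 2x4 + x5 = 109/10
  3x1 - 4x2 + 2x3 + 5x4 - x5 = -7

Row-reduce the augmented matrix:
R1 ← R1 / (-2).
R2 ← R2 − 6·R1.
R3 ← R3 + 1·R1.
R4 ← R4 − 6·R1.
R5 ← R5 − 3·R1.
R2 ← R2 / (-17).
R1 ← R1 − 3·R2.
R3 ← R3 − 8·R2.
R4 ← R4 + 14·R2.
R5 ← R5 + 13·R2.
R3 ← R3 / (-53/34).
R1 ← R1 + 5/34·R3.
R2 ← R2 + 2/17·R3.
R4 ← R4 − 57/17·R3.
R5 ← R5 − 67/34·R3.
R4 ← R4 / (278/53).
R1 ← R1 − 25/53·R4.
R2 ← R2 + 33/53·R4.
R3 ← R3 + 201/53·R4.
R5 ← R5 − 460/53·R4.
R5 ← R5 / (1876/139).
R1 ← R1 − 77/278·R5.
R2 ← R2 − 143/278·R5.
R3 ← R3 + 797/278·R5.
R4 ← R4 + 419/278·R5.
Reading off the reduced rows gives x1 = -1/2, x2 = 3/2, x3 = 3, x4 = -6/5, x5 = -1/2.

x1 = -1/2, x2 = 3/2, x3 = 3, x4 = -6/5, x5 = -1/2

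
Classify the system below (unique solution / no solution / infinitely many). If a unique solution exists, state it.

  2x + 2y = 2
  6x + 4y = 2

x = -1, y = 2

Row-reduce the augmented matrix:
R1 ← R1 / (2).
R2 ← R2 − 6·R1.
R2 ← R2 / (-2).
R1 ← R1 − 1·R2.
Reading off the reduced rows gives x = -1, y = 2.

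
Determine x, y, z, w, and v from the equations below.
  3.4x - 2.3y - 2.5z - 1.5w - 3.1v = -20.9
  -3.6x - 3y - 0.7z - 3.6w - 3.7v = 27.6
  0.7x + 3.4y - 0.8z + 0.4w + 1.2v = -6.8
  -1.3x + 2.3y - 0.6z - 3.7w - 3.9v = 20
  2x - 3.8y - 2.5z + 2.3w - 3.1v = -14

x = -6, y = 1, z = 3, w = 0, v = -3

Row-reduce the augmented matrix:
R1 ← R1 / (17/5).
R2 ← R2 + 18/5·R1.
R3 ← R3 − 7/10·R1.
R4 ← R4 + 13/10·R1.
R5 ← R5 − 2·R1.
R2 ← R2 / (-462/85).
R1 ← R1 + 23/34·R2.
R3 ← R3 − 1317/340·R2.
R4 ← R4 − 483/340·R2.
R5 ← R5 + 208/85·R2.
R3 ← R3 / (-16451/6160).
R1 ← R1 + 589/1848·R3.
R2 ← R2 − 569/924·R3.
R4 ← R4 + 2139/880·R3.
R5 ← R5 − 1103/2310·R3.
R4 ← R4 / (-239314/82255).
R1 ← R1 − 27698/49353·R4.
R2 ← R2 − 13099/49353·R4.
R3 ← R3 − 18410/16451·R4.
R5 ← R5 − 2459671/493530·R4.
R5 ← R5 / (-80969011/14358840).
R1 ← R1 + 323317/717942·R5.
R2 ← R2 − 274601/1435884·R5.
R3 ← R3 + 92019/239314·R5.
R4 ← R4 − 666975/478628·R5.
Reading off the reduced rows gives x = -6, y = 1, z = 3, w = 0, v = -3.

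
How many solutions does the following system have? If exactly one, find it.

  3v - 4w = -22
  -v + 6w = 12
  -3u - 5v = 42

u = -4, v = -6, w = 1

Row-reduce the augmented matrix:
Swap R1 and R3.
R1 ← R1 / (-3).
R2 ← R2 / (-1).
R1 ← R1 − 5/3·R2.
R3 ← R3 − 3·R2.
R3 ← R3 / (14).
R1 ← R1 − 10·R3.
R2 ← R2 + 6·R3.
Reading off the reduced rows gives u = -4, v = -6, w = 1.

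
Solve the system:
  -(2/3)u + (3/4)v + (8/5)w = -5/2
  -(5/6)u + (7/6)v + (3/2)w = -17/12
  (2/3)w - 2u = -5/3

Row-reduce the augmented matrix:
R1 ← R1 / (-2/3).
R2 ← R2 + 5/6·R1.
R3 ← R3 + 2·R1.
R2 ← R2 / (11/48).
R1 ← R1 + 9/8·R2.
R3 ← R3 + 9/4·R2.
R3 ← R3 / (-1492/165).
R1 ← R1 + 267/55·R3.
R2 ← R2 + 24/11·R3.
Reading off the reduced rows gives u = 0, v = 2, w = -5/2.

u = 0, v = 2, w = -5/2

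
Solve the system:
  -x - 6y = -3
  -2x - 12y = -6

infinitely many solutions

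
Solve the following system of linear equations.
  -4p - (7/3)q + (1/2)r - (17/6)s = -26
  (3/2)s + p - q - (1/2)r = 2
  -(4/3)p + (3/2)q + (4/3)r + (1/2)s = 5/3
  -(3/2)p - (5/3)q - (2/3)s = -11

Row-reduce:
R1 ← R1 / (-4).
R2 ← R2 − 1·R1.
R3 ← R3 + 4/3·R1.
R4 ← R4 + 3/2·R1.
R2 ← R2 / (-19/12).
R1 ← R1 − 7/12·R2.
R3 ← R3 − 41/18·R2.
R4 ← R4 + 19/24·R2.
R3 ← R3 / (143/228).
R1 ← R1 + 5/19·R3.
R2 ← R2 − 9/38·R3.
Row 4 reduces to 0 = 1, a contradiction. The system is inconsistent.

no solution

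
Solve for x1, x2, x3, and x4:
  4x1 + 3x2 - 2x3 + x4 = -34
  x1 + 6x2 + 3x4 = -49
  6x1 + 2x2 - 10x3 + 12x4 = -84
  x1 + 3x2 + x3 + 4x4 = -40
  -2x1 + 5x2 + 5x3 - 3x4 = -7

Row-reduce the augmented matrix:
R1 ← R1 / (4).
R2 ← R2 − 1·R1.
R3 ← R3 − 6·R1.
R4 ← R4 − 1·R1.
R5 ← R5 + 2·R1.
R2 ← R2 / (21/4).
R1 ← R1 − 3/4·R2.
R3 ← R3 + 5/2·R2.
R4 ← R4 − 9/4·R2.
R5 ← R5 − 13/2·R2.
R3 ← R3 / (-142/21).
R1 ← R1 + 4/7·R3.
R2 ← R2 − 2/21·R3.
R4 ← R4 − 9/7·R3.
R5 ← R5 − 71/21·R3.
R4 ← R4 / (342/71).
R1 ← R1 + 81/71·R4.
R2 ← R2 − 49/71·R4.
R3 ← R3 + 124/71·R4.
R5 reduces to 0 = 0, so the extra equation is consistent.
Reading off the reduced rows gives x1 = -4, x2 = -5, x3 = -1, x4 = -5.

x1 = -4, x2 = -5, x3 = -1, x4 = -5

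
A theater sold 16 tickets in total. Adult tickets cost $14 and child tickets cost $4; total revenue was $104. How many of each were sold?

adult tickets: 4, child tickets: 12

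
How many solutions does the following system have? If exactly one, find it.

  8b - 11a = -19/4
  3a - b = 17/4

a = 9/4, b = 5/2

From equation 2: b = -17/4 + 3·a.
Substitute into equation 1 and solve: a = 9/4.
Then b = 5/2.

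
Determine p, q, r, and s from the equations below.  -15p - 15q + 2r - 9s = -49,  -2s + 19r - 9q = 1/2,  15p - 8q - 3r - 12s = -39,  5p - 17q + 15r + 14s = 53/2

p = 2/5, q = 3/2, r = 1, s = 5/2

Row-reduce the augmented matrix:
R1 ← R1 / (-15).
R3 ← R3 − 15·R1.
R4 ← R4 − 5·R1.
R2 ← R2 / (-9).
R1 ← R1 − 1·R2.
R3 ← R3 + 23·R2.
R4 ← R4 + 22·R2.
R3 ← R3 / (-446/9).
R1 ← R1 − 89/45·R3.
R2 ← R2 + 19/9·R3.
R4 ← R4 + 277/9·R3.
R4 ← R4 / (34463/1338).
R1 ← R1 + 343/1338·R4.
R2 ← R2 − 401/446·R4.
R3 ← R3 − 143/446·R4.
Reading off the reduced rows gives p = 2/5, q = 3/2, r = 1, s = 5/2.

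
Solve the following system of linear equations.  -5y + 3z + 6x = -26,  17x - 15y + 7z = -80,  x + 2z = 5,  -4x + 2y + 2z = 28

Row-reduce:
R1 ← R1 / (6).
R2 ← R2 − 17·R1.
R3 ← R3 − 1·R1.
R4 ← R4 + 4·R1.
R2 ← R2 / (-5/6).
R1 ← R1 + 5/6·R2.
R3 ← R3 − 5/6·R2.
R4 ← R4 + 4/3·R2.
Swap R3 and R4.
R3 ← R3 / (32/5).
R1 ← R1 − 2·R3.
R2 ← R2 − 9/5·R3.
Row 4 reduces to 0 = 3, a contradiction. The system is inconsistent.

no solution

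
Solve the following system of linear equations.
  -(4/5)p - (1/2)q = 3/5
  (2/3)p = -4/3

p = -2, q = 2

Row-reduce the augmented matrix:
R1 ← R1 / (-4/5).
R2 ← R2 − 2/3·R1.
R2 ← R2 / (-5/12).
R1 ← R1 − 5/8·R2.
Reading off the reduced rows gives p = -2, q = 2.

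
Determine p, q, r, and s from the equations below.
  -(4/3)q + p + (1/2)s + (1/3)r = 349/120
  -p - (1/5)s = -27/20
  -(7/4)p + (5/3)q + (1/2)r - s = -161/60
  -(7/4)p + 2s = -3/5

Row-reduce the augmented matrix:
R2 ← R2 + 1·R1.
R3 ← R3 + 7/4·R1.
R4 ← R4 + 7/4·R1.
R2 ← R2 / (-4/3).
R1 ← R1 + 4/3·R2.
R3 ← R3 + 2/3·R2.
R4 ← R4 + 7/3·R2.
R3 ← R3 / (11/12).
R2 ← R2 + 1/4·R3.
R4 ← R4 / (47/20).
R1 ← R1 − 1/5·R4.
R2 ← R2 + 3/10·R4.
R3 ← R3 + 3/10·R4.
Reading off the reduced rows gives p = 6/5, q = -1/2, r = 2, s = 3/4.

p = 6/5, q = -1/2, r = 2, s = 3/4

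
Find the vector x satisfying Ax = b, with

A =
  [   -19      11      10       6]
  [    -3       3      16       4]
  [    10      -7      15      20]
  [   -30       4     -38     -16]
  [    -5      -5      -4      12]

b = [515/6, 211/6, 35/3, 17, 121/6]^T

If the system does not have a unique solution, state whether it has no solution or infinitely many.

Row-reduce the augmented matrix:
R1 ← R1 / (-19).
R2 ← R2 + 3·R1.
R3 ← R3 − 10·R1.
R4 ← R4 + 30·R1.
R5 ← R5 + 5·R1.
R2 ← R2 / (24/19).
R1 ← R1 + 11/19·R2.
R3 ← R3 + 23/19·R2.
R4 ← R4 + 254/19·R2.
R5 ← R5 + 150/19·R2.
R3 ← R3 / (409/12).
R1 ← R1 − 73/12·R3.
R2 ← R2 − 137/12·R3.
R4 ← R4 − 593/6·R3.
R5 ← R5 − 167/2·R3.
R4 ← R4 / (-28140/409).
R1 ← R1 + 1461/409·R4.
R2 ← R2 + 2585/409·R4.
R3 ← R3 − 313/409·R4.
R5 ← R5 + 14070/409·R4.
R5 reduces to 0 = 0, so the extra equation is consistent.
Reading off the reduced rows gives x_1 = -5/2, x_2 = 5/3, x_3 = 1, x_4 = 5/3.

x_1 = -5/2, x_2 = 5/3, x_3 = 1, x_4 = 5/3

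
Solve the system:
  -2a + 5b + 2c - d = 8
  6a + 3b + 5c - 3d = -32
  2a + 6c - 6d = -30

infinitely many solutions

Row-reduce:
R1 ← R1 / (-2).
R2 ← R2 − 6·R1.
R3 ← R3 − 2·R1.
R2 ← R2 / (18).
R1 ← R1 + 5/2·R2.
R3 ← R3 − 5·R2.
R3 ← R3 / (89/18).
R1 ← R1 − 19/36·R3.
R2 ← R2 − 11/18·R3.
Rank is 3 with 4 unknowns, leaving d free.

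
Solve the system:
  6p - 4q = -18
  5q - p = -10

Row-reduce the augmented matrix:
R1 ← R1 / (6).
R2 ← R2 + 1·R1.
R2 ← R2 / (13/3).
R1 ← R1 + 2/3·R2.
Reading off the reduced rows gives p = -5, q = -3.

p = -5, q = -3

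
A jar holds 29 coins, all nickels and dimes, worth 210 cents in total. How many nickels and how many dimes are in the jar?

Let n = nickels, d = dimes.
  n + d = 29
  5n + 10d = 210
Row-reduce the augmented matrix:
R2 ← R2 − 5·R1.
R2 ← R2 / (5).
R1 ← R1 − 1·R2.
Reading off the reduced rows gives n = 16, d = 13.

nickels: 16, dimes: 13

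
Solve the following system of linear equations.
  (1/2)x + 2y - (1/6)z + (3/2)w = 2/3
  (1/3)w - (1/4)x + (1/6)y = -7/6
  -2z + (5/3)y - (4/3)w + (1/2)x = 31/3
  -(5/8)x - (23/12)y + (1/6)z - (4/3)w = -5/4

Row-reduce:
R1 ← R1 / (1/2).
R2 ← R2 + 1/4·R1.
R3 ← R3 − 1/2·R1.
R4 ← R4 + 5/8·R1.
R2 ← R2 / (7/6).
R1 ← R1 − 4·R2.
R3 ← R3 + 1/3·R2.
R4 ← R4 − 7/12·R2.
R3 ← R3 / (-13/7).
R1 ← R1 + 1/21·R3.
R2 ← R2 + 1/14·R3.
Rank is 3 with 4 unknowns, leaving w free.

infinitely many solutions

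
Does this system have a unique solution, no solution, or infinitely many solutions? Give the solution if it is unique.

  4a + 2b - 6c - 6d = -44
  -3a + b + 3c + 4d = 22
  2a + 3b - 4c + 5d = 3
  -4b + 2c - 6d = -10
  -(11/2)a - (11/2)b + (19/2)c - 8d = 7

Row-reduce:
R1 ← R1 / (4).
R2 ← R2 + 3·R1.
R3 ← R3 − 2·R1.
R5 ← R5 + 11/2·R1.
R2 ← R2 / (5/2).
R1 ← R1 − 1/2·R2.
R3 ← R3 − 2·R2.
R4 ← R4 + 4·R2.
R5 ← R5 + 11/4·R2.
R3 ← R3 / (1/5).
R1 ← R1 + 6/5·R3.
R2 ← R2 + 3/5·R3.
R4 ← R4 + 2/5·R3.
R5 ← R5 + 2/5·R3.
R4 ← R4 / (10).
R1 ← R1 − 49·R4.
R2 ← R2 − 25·R4.
R3 ← R3 − 42·R4.
Row 5 reduces to 0 = 2, a contradiction. The system is inconsistent.

no solution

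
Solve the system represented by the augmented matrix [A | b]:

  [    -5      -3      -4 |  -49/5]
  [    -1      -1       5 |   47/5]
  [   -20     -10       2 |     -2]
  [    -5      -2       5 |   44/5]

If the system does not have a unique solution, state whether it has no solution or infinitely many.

x_1 = 0, x_2 = 3/5, x_3 = 2

Row-reduce the augmented matrix:
R1 ← R1 / (-5).
R2 ← R2 + 1·R1.
R3 ← R3 + 20·R1.
R4 ← R4 + 5·R1.
R2 ← R2 / (-2/5).
R1 ← R1 − 3/5·R2.
R3 ← R3 − 2·R2.
R4 ← R4 − 1·R2.
R3 ← R3 / (47).
R1 ← R1 − 19/2·R3.
R2 ← R2 + 29/2·R3.
R4 ← R4 − 47/2·R3.
R4 reduces to 0 = 0, so the extra equation is consistent.
Reading off the reduced rows gives x_1 = 0, x_2 = 3/5, x_3 = 2.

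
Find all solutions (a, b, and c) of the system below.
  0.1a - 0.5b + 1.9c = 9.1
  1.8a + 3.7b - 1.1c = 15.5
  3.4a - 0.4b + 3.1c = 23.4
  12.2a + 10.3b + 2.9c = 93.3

Row-reduce the augmented matrix:
R1 ← R1 / (1/10).
R2 ← R2 − 9/5·R1.
R3 ← R3 − 17/5·R1.
R4 ← R4 − 61/5·R1.
R2 ← R2 / (127/10).
R1 ← R1 + 5·R2.
R3 ← R3 − 83/5·R2.
R4 ← R4 − 713/10·R2.
R3 ← R3 / (-19507/1270).
R1 ← R1 − 648/127·R3.
R2 ← R2 + 353/127·R3.
R4 ← R4 + 19507/635·R3.
R4 reduces to 0 = 0, so the extra equation is consistent.
Reading off the reduced rows gives a = 2, b = 5, c = 6.

a = 2, b = 5, c = 6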